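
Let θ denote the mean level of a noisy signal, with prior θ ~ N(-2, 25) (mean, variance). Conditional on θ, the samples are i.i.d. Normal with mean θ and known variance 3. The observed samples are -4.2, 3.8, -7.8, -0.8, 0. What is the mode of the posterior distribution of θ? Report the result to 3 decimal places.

n = 5; x̄ = ((-4.2) + 3.8 + (-7.8) + (-0.8) + 0)/5 = -9/5 = -1.8.
For a Normal prior and Normal likelihood with known variance, the posterior is Normal; its mode equals its mean, the precision-weighted average.
Prior precision 1/σ₀² = 1/25 = 0.04; data precision n/σ² = 5/3.
θ̂ = (0.04·(-2) + (5/3)·(-1.8)) / (0.04 + 5/3) = (-3.08)/(128/75) = -1.8046875 ≈ -1.805.

θ̂_MAP = -1.805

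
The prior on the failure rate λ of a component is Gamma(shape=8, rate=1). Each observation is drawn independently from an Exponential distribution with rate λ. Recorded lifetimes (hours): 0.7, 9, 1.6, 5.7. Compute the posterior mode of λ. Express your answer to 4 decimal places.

The Exponential(rate=λ) likelihood is ∝ λ^n e^(−λΣtᵢ). Here n = 4 and Σtᵢ = 0.7 + 9 + 1.6 + 5.7 = 17.
Posterior ∝ λ^7e^(−1λ) · λ^4e^(−17λ) = λ^11e^(−18λ), i.e. Gamma(12, 18).
Mode = (a−1)/b = 11/18 ≈ 0.6111.

λ̂_MAP = 0.6111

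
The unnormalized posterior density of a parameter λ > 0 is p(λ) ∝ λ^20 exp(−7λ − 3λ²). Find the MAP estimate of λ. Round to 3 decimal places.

ℓ'(λ) = 20/λ − 7 − 6λ. Setting this to zero and multiplying by λ: 6λ² + 7λ − 20 = 0.
λ = (−7 + √(7² + 4·6·20)) / (2·6) = (−7 + √529) / 12 = (−7 + 23)/12 = 4/3.
ℓ''(λ) = −20/λ² − 6 < 0, confirming a maximum.

λ̂_MAP = 1.333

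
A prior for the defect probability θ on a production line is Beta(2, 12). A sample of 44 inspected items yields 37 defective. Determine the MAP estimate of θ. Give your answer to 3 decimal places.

Prior: Beta(2, 12).
Data: 37 successes in 44 trials. The binomial likelihood contributes θ^37(1−θ)^7, so the posterior is Beta(2+37, 12+7) = Beta(39, 19).
For Beta(a, b) with a, b > 1 the mode is (a−1)/(a+b−2) = 38/56 ≈ 0.679.

θ̂_MAP = 0.679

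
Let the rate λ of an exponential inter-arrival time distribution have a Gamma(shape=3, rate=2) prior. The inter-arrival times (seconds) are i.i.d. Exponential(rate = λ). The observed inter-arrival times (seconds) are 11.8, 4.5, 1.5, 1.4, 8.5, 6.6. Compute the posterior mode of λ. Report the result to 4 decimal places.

λ̂_MAP = 0.2204

The Exponential(rate=λ) likelihood is ∝ λ^n e^(−λΣtᵢ). Here n = 6 and Σtᵢ = 11.8 + 4.5 + 1.5 + 1.4 + 8.5 + 6.6 = 34.3.
Posterior ∝ λ^2e^(−2λ) · λ^6e^(−34.3λ) = λ^8e^(−36.3λ), i.e. Gamma(9, 36.3).
Mode = (a−1)/b = 8/36.3 ≈ 0.2204.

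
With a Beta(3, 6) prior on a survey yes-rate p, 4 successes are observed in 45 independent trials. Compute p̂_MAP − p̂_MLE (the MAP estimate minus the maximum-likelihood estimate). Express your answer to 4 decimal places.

Posterior is Beta(7, 47); MAP = (7−1)/(54−2) = 6/52 ≈ 0.11538.
MLE ignores the prior: p̂_MLE = k/n = 4/45 ≈ 0.08889.
Difference = 6/52 − 4/45 = 31/1170 ≈ 0.0265.

MAP − MLE = 0.0265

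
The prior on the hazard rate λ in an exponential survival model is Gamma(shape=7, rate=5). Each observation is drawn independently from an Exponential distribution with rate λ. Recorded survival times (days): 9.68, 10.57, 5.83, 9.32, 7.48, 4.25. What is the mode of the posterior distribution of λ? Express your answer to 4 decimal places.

λ̂_MAP = 0.2302

The Exponential(rate=λ) likelihood is ∝ λ^n e^(−λΣtᵢ). Here n = 6 and Σtᵢ = 9.68 + 10.57 + 5.83 + 9.32 + 7.48 + 4.25 = 47.13.
Posterior ∝ λ^6e^(−5λ) · λ^6e^(−47.13λ) = λ^12e^(−52.13λ), i.e. Gamma(13, 52.13).
Mode = (a−1)/b = 12/52.13 ≈ 0.2302.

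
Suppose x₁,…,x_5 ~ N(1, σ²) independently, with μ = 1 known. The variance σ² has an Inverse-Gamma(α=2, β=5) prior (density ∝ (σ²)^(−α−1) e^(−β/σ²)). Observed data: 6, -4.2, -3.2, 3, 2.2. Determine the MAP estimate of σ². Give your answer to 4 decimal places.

Sum of squared deviations about the known mean: SS = (6−1)² + (-4.2−1)² + (-3.2−1)² + (3−1)² + (2.2−1)² = 75.12.
The Normal likelihood contributes (σ²)^(−n/2) exp(−SS/(2σ²)), so the posterior is Inverse-Gamma(α + n/2, β + SS/2) = Inverse-Gamma(4.5, 42.56).
The mode of Inverse-Gamma(a, b) is b/(a+1) = 42.56/5.5 ≈ 7.7382.

σ̂²_MAP = 7.7382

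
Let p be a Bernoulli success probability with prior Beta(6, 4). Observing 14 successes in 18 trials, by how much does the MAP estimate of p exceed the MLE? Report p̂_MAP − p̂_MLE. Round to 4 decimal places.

MAP − MLE = -0.0470

Posterior is Beta(20, 8); MAP = (20−1)/(28−2) = 19/26 ≈ 0.73077.
MLE ignores the prior: p̂_MLE = k/n = 14/18 ≈ 0.77778.
Difference = 19/26 − 14/18 = -11/234 ≈ -0.0470.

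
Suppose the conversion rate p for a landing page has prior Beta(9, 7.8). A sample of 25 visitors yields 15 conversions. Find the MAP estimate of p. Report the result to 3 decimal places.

p̂_MAP = 0.578

Prior: Beta(9, 7.8).
Data: 15 successes in 25 trials. The binomial likelihood contributes p^15(1−p)^10, so the posterior is Beta(9+15, 7.8+10) = Beta(24, 17.8).
For Beta(a, b) with a, b > 1 the mode is (a−1)/(a+b−2) = 23/39.8 ≈ 0.578.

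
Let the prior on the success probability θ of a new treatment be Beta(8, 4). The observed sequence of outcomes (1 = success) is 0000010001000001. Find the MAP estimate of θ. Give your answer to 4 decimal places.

θ̂_MAP = 0.3846

Prior: Beta(8, 4).
Data: 3 successes in 16 trials (from the sequence). The binomial likelihood contributes θ^3(1−θ)^13, so the posterior is Beta(8+3, 4+13) = Beta(11, 17).
For Beta(a, b) with a, b > 1 the mode is (a−1)/(a+b−2) = 10/26 ≈ 0.3846.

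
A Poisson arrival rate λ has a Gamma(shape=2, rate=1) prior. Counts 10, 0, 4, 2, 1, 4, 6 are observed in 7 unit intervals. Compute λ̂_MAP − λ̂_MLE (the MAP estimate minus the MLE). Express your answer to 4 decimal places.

MAP − MLE = -0.3571

Σxᵢ = 27. Posterior is Gamma(29, 8); MAP = (29−1)/8 = 28/8 ≈ 3.50000.
MLE = x̄ = 27/7 ≈ 3.85714.
Difference = 28/8 − 27/7 = -5/14 ≈ -0.3571.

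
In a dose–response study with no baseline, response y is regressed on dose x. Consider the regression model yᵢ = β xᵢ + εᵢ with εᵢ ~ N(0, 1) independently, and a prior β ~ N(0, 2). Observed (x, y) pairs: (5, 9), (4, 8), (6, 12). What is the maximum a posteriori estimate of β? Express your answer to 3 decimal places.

log p(β | y) = −Σ(yᵢ − βxᵢ)²/(2·1) − β²/(2·2) + const.
Setting the derivative to zero: Σxᵢ(yᵢ − βxᵢ)/1 − β/2 = 0, so β = Σxᵢyᵢ / (Σxᵢ² + σ²/τ²).
Σxᵢyᵢ = 5·9 + 4·8 + 6·12 = 149; Σxᵢ² = 77; σ²/τ² = 0.5.
β̂_MAP = 149 / (77 + 0.5) = 149/77.5 ≈ 1.923.

β̂_MAP = 1.923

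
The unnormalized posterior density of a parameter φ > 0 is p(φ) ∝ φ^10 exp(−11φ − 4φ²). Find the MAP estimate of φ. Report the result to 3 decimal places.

φ̂_MAP = 0.625

ℓ'(φ) = 10/φ − 11 − 8φ. Setting this to zero and multiplying by φ: 8φ² + 11φ − 10 = 0.
φ = (−11 + √(11² + 4·8·10)) / (2·8) = (−11 + √441) / 16 = (−11 + 21)/16 = 5/8.
ℓ''(φ) = −10/φ² − 8 < 0, confirming a maximum.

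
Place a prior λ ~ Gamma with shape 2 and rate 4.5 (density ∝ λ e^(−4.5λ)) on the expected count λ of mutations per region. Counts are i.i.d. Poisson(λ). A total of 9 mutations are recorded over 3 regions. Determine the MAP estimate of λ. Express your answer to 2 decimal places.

λ̂_MAP = 1.33

Σxᵢ = 9, n = 3.
Posterior ∝ λe^(−4.5λ) · λ^9e^(−3λ) = λ^10e^(−7.5λ), i.e. Gamma(shape=11, rate=7.5).
The mode of a Gamma(a, b) with a ≥ 1 (shape–rate) is (a−1)/b = 10/7.5 ≈ 1.33.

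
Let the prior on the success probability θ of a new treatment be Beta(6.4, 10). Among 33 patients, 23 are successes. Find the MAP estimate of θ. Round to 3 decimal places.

Prior: Beta(6.4, 10).
Data: 23 successes in 33 trials. The binomial likelihood contributes θ^23(1−θ)^10, so the posterior is Beta(6.4+23, 10+10) = Beta(29.4, 20).
For Beta(a, b) with a, b > 1 the mode is (a−1)/(a+b−2) = 28.4/47.4 ≈ 0.599.

θ̂_MAP = 0.599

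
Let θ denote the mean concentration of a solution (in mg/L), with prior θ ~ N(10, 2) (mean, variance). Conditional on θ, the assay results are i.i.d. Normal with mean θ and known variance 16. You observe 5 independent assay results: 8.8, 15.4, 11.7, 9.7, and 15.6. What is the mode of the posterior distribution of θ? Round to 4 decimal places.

n = 5; x̄ = (8.8 + 15.4 + 11.7 + 9.7 + 15.6)/5 = 61.2/5 = 12.24.
For a Normal prior and Normal likelihood with known variance, the posterior is Normal; its mode equals its mean, the precision-weighted average.
Prior precision 1/σ₀² = 1/2 = 0.5; data precision n/σ² = 5/16 = 0.3125.
θ̂ = (0.5·10 + 0.3125·12.24) / (0.5 + 0.3125) = 8.825/0.8125 = 706/65 ≈ 10.8615.

θ̂_MAP = 10.8615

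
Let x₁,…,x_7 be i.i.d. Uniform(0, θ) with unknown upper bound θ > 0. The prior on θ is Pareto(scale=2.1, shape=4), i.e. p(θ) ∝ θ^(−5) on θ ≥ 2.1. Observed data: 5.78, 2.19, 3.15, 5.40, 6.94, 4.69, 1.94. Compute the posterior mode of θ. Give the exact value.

The Uniform(0, θ) likelihood is θ^(−n) for θ ≥ max(xᵢ), zero otherwise. Here max(xᵢ) = 6.94.
Posterior ∝ θ^(−5) · θ^(−7) = θ^(−12) on θ ≥ max(2.1, 6.94) = 6.94.
This density is strictly decreasing in θ, so the posterior mode lies at the lower boundary of the support.

θ̂_MAP = 6.94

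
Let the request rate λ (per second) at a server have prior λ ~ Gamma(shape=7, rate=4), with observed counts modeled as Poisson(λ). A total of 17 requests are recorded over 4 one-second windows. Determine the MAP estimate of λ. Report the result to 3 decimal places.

λ̂_MAP = 2.875

Σxᵢ = 17, n = 4.
Posterior ∝ λ^6e^(−4λ) · λ^17e^(−4λ) = λ^23e^(−8λ), i.e. Gamma(shape=24, rate=8).
The mode of a Gamma(a, b) with a ≥ 1 (shape–rate) is (a−1)/b = 23/8 ≈ 2.875.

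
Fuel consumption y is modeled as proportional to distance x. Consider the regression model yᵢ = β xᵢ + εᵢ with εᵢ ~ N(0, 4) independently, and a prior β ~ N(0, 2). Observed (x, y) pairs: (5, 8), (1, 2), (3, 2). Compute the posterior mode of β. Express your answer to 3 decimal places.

β̂_MAP = 1.297

log p(β | y) = −Σ(yᵢ − βxᵢ)²/(2·4) − β²/(2·2) + const.
Setting the derivative to zero: Σxᵢ(yᵢ − βxᵢ)/4 − β/2 = 0, so β = Σxᵢyᵢ / (Σxᵢ² + σ²/τ²).
Σxᵢyᵢ = 5·8 + 1·2 + 3·2 = 48; Σxᵢ² = 35; σ²/τ² = 2.
β̂_MAP = 48 / (35 + 2) = 48/37 ≈ 1.297.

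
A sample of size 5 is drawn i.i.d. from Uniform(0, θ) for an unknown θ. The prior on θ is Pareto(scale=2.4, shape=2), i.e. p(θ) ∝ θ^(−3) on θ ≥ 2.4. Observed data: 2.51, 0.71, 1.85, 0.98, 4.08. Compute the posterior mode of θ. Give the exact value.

The Uniform(0, θ) likelihood is θ^(−n) for θ ≥ max(xᵢ), zero otherwise. Here max(xᵢ) = 4.08.
Posterior ∝ θ^(−3) · θ^(−5) = θ^(−8) on θ ≥ max(2.4, 4.08) = 4.08.
This density is strictly decreasing in θ, so the posterior mode lies at the lower boundary of the support.

θ̂_MAP = 4.08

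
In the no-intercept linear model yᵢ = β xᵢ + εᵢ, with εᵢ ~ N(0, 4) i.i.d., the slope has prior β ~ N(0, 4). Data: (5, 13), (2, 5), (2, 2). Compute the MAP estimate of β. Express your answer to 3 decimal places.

β̂_MAP = 2.324

log p(β | y) = −Σ(yᵢ − βxᵢ)²/(2·4) − β²/(2·4) + const.
Setting the derivative to zero: Σxᵢ(yᵢ − βxᵢ)/4 − β/4 = 0, so β = Σxᵢyᵢ / (Σxᵢ² + σ²/τ²).
Σxᵢyᵢ = 5·13 + 2·5 + 2·2 = 79; Σxᵢ² = 33; σ²/τ² = 1.
β̂_MAP = 79 / (33 + 1) = 79/34 ≈ 2.324.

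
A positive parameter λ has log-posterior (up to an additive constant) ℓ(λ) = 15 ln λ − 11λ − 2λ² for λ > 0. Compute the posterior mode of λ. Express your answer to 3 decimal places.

λ̂_MAP = 1.000

ℓ'(λ) = 15/λ − 11 − 4λ. Setting this to zero and multiplying by λ: 4λ² + 11λ − 15 = 0.
λ = (−11 + √(11² + 4·4·15)) / (2·4) = (−11 + √361) / 8 = (−11 + 19)/8 = 1.
ℓ''(λ) = −15/λ² − 4 < 0, confirming a maximum.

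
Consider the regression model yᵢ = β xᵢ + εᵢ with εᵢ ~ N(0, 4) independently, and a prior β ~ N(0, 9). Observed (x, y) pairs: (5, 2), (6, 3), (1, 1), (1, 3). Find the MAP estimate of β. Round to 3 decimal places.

β̂_MAP = 0.504

log p(β | y) = −Σ(yᵢ − βxᵢ)²/(2·4) − β²/(2·9) + const.
Setting the derivative to zero: Σxᵢ(yᵢ − βxᵢ)/4 − β/9 = 0, so β = Σxᵢyᵢ / (Σxᵢ² + σ²/τ²).
Σxᵢyᵢ = 5·2 + 6·3 + 1·1 + 1·3 = 32; Σxᵢ² = 63; σ²/τ² = 4/9.
β̂_MAP = 32 / (63 + 4/9) = 32/(571/9) = 288/571 ≈ 0.504.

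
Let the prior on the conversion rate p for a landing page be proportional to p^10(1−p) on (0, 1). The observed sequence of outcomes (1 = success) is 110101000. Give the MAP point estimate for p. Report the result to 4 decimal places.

The prior density ∝ p^10(1−p)^1 is the kernel of Beta(11, 2).
Data: 4 successes in 9 trials (from the sequence). The binomial likelihood contributes p^4(1−p)^5, so the posterior is Beta(11+4, 2+5) = Beta(15, 7).
For Beta(a, b) with a, b > 1 the mode is (a−1)/(a+b−2) = 14/20 ≈ 0.7000.

p̂_MAP = 0.7000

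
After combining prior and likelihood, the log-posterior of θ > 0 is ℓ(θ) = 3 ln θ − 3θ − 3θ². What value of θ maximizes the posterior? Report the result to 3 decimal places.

θ̂_MAP = 0.500

ℓ'(θ) = 3/θ − 3 − 6θ. Setting this to zero and multiplying by θ: 6θ² + 3θ − 3 = 0.
θ = (−3 + √(3² + 4·6·3)) / (2·6) = (−3 + √81) / 12 = (−3 + 9)/12 = 1/2.
ℓ''(θ) = −3/θ² − 6 < 0, confirming a maximum.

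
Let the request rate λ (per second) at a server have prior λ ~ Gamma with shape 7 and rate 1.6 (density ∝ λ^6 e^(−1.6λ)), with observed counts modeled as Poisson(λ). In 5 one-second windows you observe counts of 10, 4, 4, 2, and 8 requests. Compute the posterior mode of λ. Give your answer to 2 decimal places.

Σxᵢ = 10+4+4+2+8 = 28, with n = 5.
Posterior ∝ λ^6e^(−1.6λ) · λ^28e^(−5λ) = λ^34e^(−6.6λ), i.e. Gamma(shape=35, rate=6.6).
The mode of a Gamma(a, b) with a ≥ 1 (shape–rate) is (a−1)/b = 34/6.6 ≈ 5.15.

λ̂_MAP = 5.15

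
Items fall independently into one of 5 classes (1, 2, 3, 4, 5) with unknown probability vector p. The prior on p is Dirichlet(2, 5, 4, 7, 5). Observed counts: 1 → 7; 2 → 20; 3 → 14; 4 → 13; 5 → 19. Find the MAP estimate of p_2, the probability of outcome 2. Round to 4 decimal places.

The posterior is Dirichlet(αᵢ + nᵢ) = Dirichlet(9, 25, 18, 20, 24).
For a Dirichlet(a₁,…,a_K) with all aᵢ > 1, the mode has j-th component (aⱼ − 1)/(Σaᵢ − K).
Here Σaᵢ = 96 and K = 5, so p_2 = (25 − 1)/(96 − 5) = 24/91 ≈ 0.2637.

MAP estimate: 0.2637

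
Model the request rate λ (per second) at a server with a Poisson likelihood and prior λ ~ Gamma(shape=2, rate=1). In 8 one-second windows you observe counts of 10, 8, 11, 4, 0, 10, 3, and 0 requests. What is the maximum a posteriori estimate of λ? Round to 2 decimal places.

λ̂_MAP = 5.22

Σxᵢ = 10+8+11+4+0+10+3+0 = 46, with n = 8.
Posterior ∝ λe^(−1λ) · λ^46e^(−8λ) = λ^47e^(−9λ), i.e. Gamma(shape=48, rate=9).
The mode of a Gamma(a, b) with a ≥ 1 (shape–rate) is (a−1)/b = 47/9 ≈ 5.22.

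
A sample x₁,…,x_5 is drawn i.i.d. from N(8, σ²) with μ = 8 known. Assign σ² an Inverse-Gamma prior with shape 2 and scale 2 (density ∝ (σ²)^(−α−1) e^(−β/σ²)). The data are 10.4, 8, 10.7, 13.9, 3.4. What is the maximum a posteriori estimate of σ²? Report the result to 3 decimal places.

Sum of squared deviations about the known mean: SS = (10.4−8)² + (8−8)² + (10.7−8)² + (13.9−8)² + (3.4−8)² = 69.02.
The Normal likelihood contributes (σ²)^(−n/2) exp(−SS/(2σ²)), so the posterior is Inverse-Gamma(α + n/2, β + SS/2) = Inverse-Gamma(4.5, 36.51).
The mode of Inverse-Gamma(a, b) is b/(a+1) = 36.51/5.5 ≈ 6.638.

σ̂²_MAP = 6.638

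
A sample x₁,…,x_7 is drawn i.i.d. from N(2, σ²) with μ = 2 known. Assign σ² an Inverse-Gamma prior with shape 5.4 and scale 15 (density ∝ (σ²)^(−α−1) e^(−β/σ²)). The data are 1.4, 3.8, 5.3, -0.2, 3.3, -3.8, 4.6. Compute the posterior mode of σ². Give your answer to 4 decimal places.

Sum of squared deviations about the known mean: SS = (1.4−2)² + (3.8−2)² + (5.3−2)² + (-0.2−2)² + (3.3−2)² + (-3.8−2)² + (4.6−2)² = 61.42.
The Normal likelihood contributes (σ²)^(−n/2) exp(−SS/(2σ²)), so the posterior is Inverse-Gamma(α + n/2, β + SS/2) = Inverse-Gamma(8.9, 45.71).
The mode of Inverse-Gamma(a, b) is b/(a+1) = 45.71/9.9 ≈ 4.6172.

σ̂²_MAP = 4.6172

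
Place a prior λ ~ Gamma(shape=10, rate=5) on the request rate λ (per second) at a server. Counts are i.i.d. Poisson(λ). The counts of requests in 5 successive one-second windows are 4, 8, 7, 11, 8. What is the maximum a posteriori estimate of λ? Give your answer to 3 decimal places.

λ̂_MAP = 4.700

Σxᵢ = 4+8+7+11+8 = 38, with n = 5.
Posterior ∝ λ^9e^(−5λ) · λ^38e^(−5λ) = λ^47e^(−10λ), i.e. Gamma(shape=48, rate=10).
The mode of a Gamma(a, b) with a ≥ 1 (shape–rate) is (a−1)/b = 47/10 ≈ 4.700.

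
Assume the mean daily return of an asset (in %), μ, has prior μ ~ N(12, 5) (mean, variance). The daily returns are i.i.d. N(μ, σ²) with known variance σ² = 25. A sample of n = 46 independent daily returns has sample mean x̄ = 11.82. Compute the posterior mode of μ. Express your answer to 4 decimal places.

μ̂_MAP = 11.8376

n = 46, x̄ = 11.82.
For a Normal prior and Normal likelihood with known variance, the posterior is Normal; its mode equals its mean, the precision-weighted average.
Prior precision 1/σ₀² = 1/5 = 0.2; data precision n/σ² = 46/25 = 1.84.
μ̂ = (0.2·12 + 1.84·11.82) / (0.2 + 1.84) = 24.1488/2.04 = 5031/425 ≈ 11.8376.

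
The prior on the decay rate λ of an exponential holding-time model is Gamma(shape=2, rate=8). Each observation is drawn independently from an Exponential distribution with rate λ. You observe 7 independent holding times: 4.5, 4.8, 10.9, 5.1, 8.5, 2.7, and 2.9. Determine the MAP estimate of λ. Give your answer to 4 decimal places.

The Exponential(rate=λ) likelihood is ∝ λ^n e^(−λΣtᵢ). Here n = 7 and Σtᵢ = 4.5 + 4.8 + 10.9 + 5.1 + 8.5 + 2.7 + 2.9 = 39.4.
Posterior ∝ λe^(−8λ) · λ^7e^(−39.4λ) = λ^8e^(−47.4λ), i.e. Gamma(9, 47.4).
Mode = (a−1)/b = 8/47.4 ≈ 0.1688.

λ̂_MAP = 0.1688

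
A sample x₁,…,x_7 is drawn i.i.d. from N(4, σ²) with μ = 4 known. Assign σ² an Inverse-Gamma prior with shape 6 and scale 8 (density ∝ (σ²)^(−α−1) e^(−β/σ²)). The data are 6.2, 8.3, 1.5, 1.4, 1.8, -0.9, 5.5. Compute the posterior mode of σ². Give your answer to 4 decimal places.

σ̂²_MAP = 3.9733

Sum of squared deviations about the known mean: SS = (6.2−4)² + (8.3−4)² + (1.5−4)² + (1.4−4)² + (1.8−4)² + (-0.9−4)² + (5.5−4)² = 67.44.
The Normal likelihood contributes (σ²)^(−n/2) exp(−SS/(2σ²)), so the posterior is Inverse-Gamma(α + n/2, β + SS/2) = Inverse-Gamma(9.5, 41.72).
The mode of Inverse-Gamma(a, b) is b/(a+1) = 41.72/10.5 ≈ 3.9733.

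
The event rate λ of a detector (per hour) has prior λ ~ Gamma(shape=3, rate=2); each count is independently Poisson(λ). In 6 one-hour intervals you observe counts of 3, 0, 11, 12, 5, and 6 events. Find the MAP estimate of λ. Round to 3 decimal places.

λ̂_MAP = 4.875

Σxᵢ = 3+0+11+12+5+6 = 37, with n = 6.
Posterior ∝ λ^2e^(−2λ) · λ^37e^(−6λ) = λ^39e^(−8λ), i.e. Gamma(shape=40, rate=8).
The mode of a Gamma(a, b) with a ≥ 1 (shape–rate) is (a−1)/b = 39/8 ≈ 4.875.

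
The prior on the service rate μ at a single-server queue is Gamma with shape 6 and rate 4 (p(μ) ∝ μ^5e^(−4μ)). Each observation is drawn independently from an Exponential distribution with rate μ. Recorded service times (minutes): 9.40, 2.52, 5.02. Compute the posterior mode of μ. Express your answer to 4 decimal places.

The Exponential(rate=μ) likelihood is ∝ μ^n e^(−μΣtᵢ). Here n = 3 and Σtᵢ = 9.40 + 2.52 + 5.02 = 16.94.
Posterior ∝ μ^5e^(−4μ) · μ^3e^(−16.94μ) = μ^8e^(−20.94μ), i.e. Gamma(9, 20.94).
Mode = (a−1)/b = 8/20.94 ≈ 0.3820.

μ̂_MAP = 0.3820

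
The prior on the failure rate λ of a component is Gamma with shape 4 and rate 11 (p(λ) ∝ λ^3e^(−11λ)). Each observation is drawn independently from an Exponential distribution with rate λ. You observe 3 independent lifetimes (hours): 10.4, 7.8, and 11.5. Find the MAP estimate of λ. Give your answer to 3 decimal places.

The Exponential(rate=λ) likelihood is ∝ λ^n e^(−λΣtᵢ). Here n = 3 and Σtᵢ = 10.4 + 7.8 + 11.5 = 29.7.
Posterior ∝ λ^3e^(−11λ) · λ^3e^(−29.7λ) = λ^6e^(−40.7λ), i.e. Gamma(7, 40.7).
Mode = (a−1)/b = 6/40.7 ≈ 0.147.

λ̂_MAP = 0.147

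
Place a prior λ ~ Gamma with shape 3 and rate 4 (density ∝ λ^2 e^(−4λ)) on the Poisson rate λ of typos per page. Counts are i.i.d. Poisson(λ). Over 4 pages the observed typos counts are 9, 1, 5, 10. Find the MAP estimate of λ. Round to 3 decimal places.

Σxᵢ = 9+1+5+10 = 25, with n = 4.
Posterior ∝ λ^2e^(−4λ) · λ^25e^(−4λ) = λ^27e^(−8λ), i.e. Gamma(shape=28, rate=8).
The mode of a Gamma(a, b) with a ≥ 1 (shape–rate) is (a−1)/b = 27/8 ≈ 3.375.

λ̂_MAP = 3.375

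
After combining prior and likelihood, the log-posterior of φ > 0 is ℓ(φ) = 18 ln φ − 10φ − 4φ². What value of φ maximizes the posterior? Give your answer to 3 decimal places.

ℓ'(φ) = 18/φ − 10 − 8φ. Setting this to zero and multiplying by φ: 8φ² + 10φ − 18 = 0.
φ = (−10 + √(10² + 4·8·18)) / (2·8) = (−10 + √676) / 16 = (−10 + 26)/16 = 1.
ℓ''(φ) = −18/φ² − 8 < 0, confirming a maximum.

φ̂_MAP = 1.000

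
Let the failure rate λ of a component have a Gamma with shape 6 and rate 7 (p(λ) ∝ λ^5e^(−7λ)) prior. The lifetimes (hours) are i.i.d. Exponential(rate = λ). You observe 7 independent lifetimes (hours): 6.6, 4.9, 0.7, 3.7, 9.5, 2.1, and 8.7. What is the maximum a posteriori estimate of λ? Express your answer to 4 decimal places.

λ̂_MAP = 0.2778

The Exponential(rate=λ) likelihood is ∝ λ^n e^(−λΣtᵢ). Here n = 7 and Σtᵢ = 6.6 + 4.9 + 0.7 + 3.7 + 9.5 + 2.1 + 8.7 = 36.2.
Posterior ∝ λ^5e^(−7λ) · λ^7e^(−36.2λ) = λ^12e^(−43.2λ), i.e. Gamma(13, 43.2).
Mode = (a−1)/b = 12/43.2 ≈ 0.2778.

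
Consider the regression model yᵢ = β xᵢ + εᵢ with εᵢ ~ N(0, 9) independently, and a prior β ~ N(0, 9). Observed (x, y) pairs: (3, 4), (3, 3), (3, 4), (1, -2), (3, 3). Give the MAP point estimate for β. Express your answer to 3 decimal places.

β̂_MAP = 1.053

log p(β | y) = −Σ(yᵢ − βxᵢ)²/(2·9) − β²/(2·9) + const.
Setting the derivative to zero: Σxᵢ(yᵢ − βxᵢ)/9 − β/9 = 0, so β = Σxᵢyᵢ / (Σxᵢ² + σ²/τ²).
Σxᵢyᵢ = 3·4 + 3·3 + 3·4 + 1·(-2) + 3·3 = 40; Σxᵢ² = 37; σ²/τ² = 1.
β̂_MAP = 40 / (37 + 1) = 40/38 ≈ 1.053.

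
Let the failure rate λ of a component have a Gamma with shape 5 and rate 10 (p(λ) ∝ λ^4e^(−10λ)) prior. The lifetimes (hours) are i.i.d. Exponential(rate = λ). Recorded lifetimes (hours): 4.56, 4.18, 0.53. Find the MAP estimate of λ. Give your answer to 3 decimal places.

The Exponential(rate=λ) likelihood is ∝ λ^n e^(−λΣtᵢ). Here n = 3 and Σtᵢ = 4.56 + 4.18 + 0.53 = 9.27.
Posterior ∝ λ^4e^(−10λ) · λ^3e^(−9.27λ) = λ^7e^(−19.27λ), i.e. Gamma(8, 19.27).
Mode = (a−1)/b = 7/19.27 ≈ 0.363.

λ̂_MAP = 0.363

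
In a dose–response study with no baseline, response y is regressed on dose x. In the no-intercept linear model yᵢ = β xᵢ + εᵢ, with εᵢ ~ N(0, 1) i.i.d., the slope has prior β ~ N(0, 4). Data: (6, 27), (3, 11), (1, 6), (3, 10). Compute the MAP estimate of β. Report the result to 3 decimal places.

log p(β | y) = −Σ(yᵢ − βxᵢ)²/(2·1) − β²/(2·4) + const.
Setting the derivative to zero: Σxᵢ(yᵢ − βxᵢ)/1 − β/4 = 0, so β = Σxᵢyᵢ / (Σxᵢ² + σ²/τ²).
Σxᵢyᵢ = 6·27 + 3·11 + 1·6 + 3·10 = 231; Σxᵢ² = 55; σ²/τ² = 0.25.
β̂_MAP = 231 / (55 + 0.25) = 231/55.25 ≈ 4.181.

β̂_MAP = 4.181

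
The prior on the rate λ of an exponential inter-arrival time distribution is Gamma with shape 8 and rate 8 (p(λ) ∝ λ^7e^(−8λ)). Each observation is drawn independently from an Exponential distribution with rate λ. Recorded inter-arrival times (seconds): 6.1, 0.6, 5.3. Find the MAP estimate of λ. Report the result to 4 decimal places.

The Exponential(rate=λ) likelihood is ∝ λ^n e^(−λΣtᵢ). Here n = 3 and Σtᵢ = 6.1 + 0.6 + 5.3 = 12.
Posterior ∝ λ^7e^(−8λ) · λ^3e^(−12λ) = λ^10e^(−20λ), i.e. Gamma(11, 20).
Mode = (a−1)/b = 10/20 ≈ 0.5000.

λ̂_MAP = 0.5000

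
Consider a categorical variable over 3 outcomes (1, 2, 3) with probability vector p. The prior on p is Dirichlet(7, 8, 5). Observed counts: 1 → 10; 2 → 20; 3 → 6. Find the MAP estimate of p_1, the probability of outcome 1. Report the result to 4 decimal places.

MAP estimate: 0.3019

The posterior is Dirichlet(αᵢ + nᵢ) = Dirichlet(17, 28, 11).
For a Dirichlet(a₁,…,a_K) with all aᵢ > 1, the mode has j-th component (aⱼ − 1)/(Σaᵢ − K).
Here Σaᵢ = 56 and K = 3, so p_1 = (17 − 1)/(56 − 3) = 16/53 ≈ 0.3019.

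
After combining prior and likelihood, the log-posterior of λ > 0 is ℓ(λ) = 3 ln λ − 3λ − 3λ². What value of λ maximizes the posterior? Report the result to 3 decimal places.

ℓ'(λ) = 3/λ − 3 − 6λ. Setting this to zero and multiplying by λ: 6λ² + 3λ − 3 = 0.
λ = (−3 + √(3² + 4·6·3)) / (2·6) = (−3 + √81) / 12 = (−3 + 9)/12 = 1/2.
ℓ''(λ) = −3/λ² − 6 < 0, confirming a maximum.

λ̂_MAP = 0.500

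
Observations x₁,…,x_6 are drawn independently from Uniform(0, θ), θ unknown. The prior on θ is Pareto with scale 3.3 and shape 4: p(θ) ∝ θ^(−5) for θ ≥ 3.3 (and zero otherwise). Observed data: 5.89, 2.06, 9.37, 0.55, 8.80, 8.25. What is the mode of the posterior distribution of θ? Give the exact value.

The Uniform(0, θ) likelihood is θ^(−n) for θ ≥ max(xᵢ), zero otherwise. Here max(xᵢ) = 9.37.
Posterior ∝ θ^(−5) · θ^(−6) = θ^(−11) on θ ≥ max(3.3, 9.37) = 9.37.
This density is strictly decreasing in θ, so the posterior mode lies at the lower boundary of the support.

θ̂_MAP = 9.37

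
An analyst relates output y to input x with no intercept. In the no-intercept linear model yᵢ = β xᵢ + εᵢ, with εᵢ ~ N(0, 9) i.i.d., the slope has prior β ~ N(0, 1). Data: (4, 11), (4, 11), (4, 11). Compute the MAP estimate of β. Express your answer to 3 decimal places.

log p(β | y) = −Σ(yᵢ − βxᵢ)²/(2·9) − β²/(2·1) + const.
Setting the derivative to zero: Σxᵢ(yᵢ − βxᵢ)/9 − β/1 = 0, so β = Σxᵢyᵢ / (Σxᵢ² + σ²/τ²).
Σxᵢyᵢ = 4·11 + 4·11 + 4·11 = 132; Σxᵢ² = 48; σ²/τ² = 9.
β̂_MAP = 132 / (48 + 9) = 132/57 ≈ 2.316.

β̂_MAP = 2.316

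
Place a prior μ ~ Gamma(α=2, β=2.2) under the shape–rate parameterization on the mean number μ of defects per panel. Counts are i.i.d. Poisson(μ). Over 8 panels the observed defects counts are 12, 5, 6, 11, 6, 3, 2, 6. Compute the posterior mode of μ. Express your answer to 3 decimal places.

Σxᵢ = 12+5+6+11+6+3+2+6 = 51, with n = 8.
Posterior ∝ μe^(−2.2μ) · μ^51e^(−8μ) = μ^52e^(−10.2μ), i.e. Gamma(shape=53, rate=10.2).
The mode of a Gamma(a, b) with a ≥ 1 (shape–rate) is (a−1)/b = 52/10.2 ≈ 5.098.

μ̂_MAP = 5.098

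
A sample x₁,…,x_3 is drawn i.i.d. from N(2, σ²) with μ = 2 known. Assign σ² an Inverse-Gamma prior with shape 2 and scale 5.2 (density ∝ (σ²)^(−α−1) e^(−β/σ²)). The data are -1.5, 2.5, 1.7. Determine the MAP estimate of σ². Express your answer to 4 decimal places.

σ̂²_MAP = 2.5544

Sum of squared deviations about the known mean: SS = (-1.5−2)² + (2.5−2)² + (1.7−2)² = 12.59.
The Normal likelihood contributes (σ²)^(−n/2) exp(−SS/(2σ²)), so the posterior is Inverse-Gamma(α + n/2, β + SS/2) = Inverse-Gamma(3.5, 11.495).
The mode of Inverse-Gamma(a, b) is b/(a+1) = 11.495/4.5 ≈ 2.5544.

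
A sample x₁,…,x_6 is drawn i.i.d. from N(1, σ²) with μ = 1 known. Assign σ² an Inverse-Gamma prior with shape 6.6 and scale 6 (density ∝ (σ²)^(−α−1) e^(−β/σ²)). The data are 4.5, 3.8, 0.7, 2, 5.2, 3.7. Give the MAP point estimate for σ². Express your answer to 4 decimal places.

Sum of squared deviations about the known mean: SS = (4.5−1)² + (3.8−1)² + (0.7−1)² + (2−1)² + (5.2−1)² + (3.7−1)² = 46.11.
The Normal likelihood contributes (σ²)^(−n/2) exp(−SS/(2σ²)), so the posterior is Inverse-Gamma(α + n/2, β + SS/2) = Inverse-Gamma(9.6, 29.055).
The mode of Inverse-Gamma(a, b) is b/(a+1) = 29.055/10.6 ≈ 2.7410.

σ̂²_MAP = 2.7410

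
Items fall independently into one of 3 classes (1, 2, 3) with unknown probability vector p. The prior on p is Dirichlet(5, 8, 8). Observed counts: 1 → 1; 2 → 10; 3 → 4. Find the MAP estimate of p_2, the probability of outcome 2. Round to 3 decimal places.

The posterior is Dirichlet(αᵢ + nᵢ) = Dirichlet(6, 18, 12).
For a Dirichlet(a₁,…,a_K) with all aᵢ > 1, the mode has j-th component (aⱼ − 1)/(Σaᵢ − K).
Here Σaᵢ = 36 and K = 3, so p_2 = (18 − 1)/(36 − 3) = 17/33 ≈ 0.515.

MAP estimate: 0.515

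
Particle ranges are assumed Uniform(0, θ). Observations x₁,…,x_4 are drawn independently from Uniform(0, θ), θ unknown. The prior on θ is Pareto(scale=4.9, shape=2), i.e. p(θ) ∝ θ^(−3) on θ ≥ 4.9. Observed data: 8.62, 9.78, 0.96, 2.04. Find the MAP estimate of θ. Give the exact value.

θ̂_MAP = 9.78

The Uniform(0, θ) likelihood is θ^(−n) for θ ≥ max(xᵢ), zero otherwise. Here max(xᵢ) = 9.78.
Posterior ∝ θ^(−3) · θ^(−4) = θ^(−7) on θ ≥ max(4.9, 9.78) = 9.78.
This density is strictly decreasing in θ, so the posterior mode lies at the lower boundary of the support.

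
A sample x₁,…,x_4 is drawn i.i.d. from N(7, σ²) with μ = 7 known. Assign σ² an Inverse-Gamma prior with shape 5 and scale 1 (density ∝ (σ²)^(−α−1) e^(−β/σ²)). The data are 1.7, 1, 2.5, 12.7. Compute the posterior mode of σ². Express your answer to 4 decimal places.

Sum of squared deviations about the known mean: SS = (1.7−7)² + (1−7)² + (2.5−7)² + (12.7−7)² = 116.83.
The Normal likelihood contributes (σ²)^(−n/2) exp(−SS/(2σ²)), so the posterior is Inverse-Gamma(α + n/2, β + SS/2) = Inverse-Gamma(7, 59.415).
The mode of Inverse-Gamma(a, b) is b/(a+1) = 59.415/8 ≈ 7.4269.

σ̂²_MAP = 7.4269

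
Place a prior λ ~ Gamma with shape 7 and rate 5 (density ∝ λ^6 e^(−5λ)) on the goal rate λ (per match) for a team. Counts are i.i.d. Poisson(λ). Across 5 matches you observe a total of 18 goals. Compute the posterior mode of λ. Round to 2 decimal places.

λ̂_MAP = 2.40

Σxᵢ = 18, n = 5.
Posterior ∝ λ^6e^(−5λ) · λ^18e^(−5λ) = λ^24e^(−10λ), i.e. Gamma(shape=25, rate=10).
The mode of a Gamma(a, b) with a ≥ 1 (shape–rate) is (a−1)/b = 24/10 ≈ 2.40.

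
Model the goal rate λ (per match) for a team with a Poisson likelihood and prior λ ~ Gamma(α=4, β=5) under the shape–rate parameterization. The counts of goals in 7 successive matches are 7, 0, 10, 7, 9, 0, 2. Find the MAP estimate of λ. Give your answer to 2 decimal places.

Σxᵢ = 7+0+10+7+9+0+2 = 35, with n = 7.
Posterior ∝ λ^3e^(−5λ) · λ^35e^(−7λ) = λ^38e^(−12λ), i.e. Gamma(shape=39, rate=12).
The mode of a Gamma(a, b) with a ≥ 1 (shape–rate) is (a−1)/b = 38/12 ≈ 3.17.

λ̂_MAP = 3.17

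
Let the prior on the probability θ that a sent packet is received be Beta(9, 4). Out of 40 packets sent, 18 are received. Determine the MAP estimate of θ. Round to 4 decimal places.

Prior: Beta(9, 4).
Data: 18 successes in 40 trials. The binomial likelihood contributes θ^18(1−θ)^22, so the posterior is Beta(9+18, 4+22) = Beta(27, 26).
For Beta(a, b) with a, b > 1 the mode is (a−1)/(a+b−2) = 26/51 ≈ 0.5098.

θ̂_MAP = 0.5098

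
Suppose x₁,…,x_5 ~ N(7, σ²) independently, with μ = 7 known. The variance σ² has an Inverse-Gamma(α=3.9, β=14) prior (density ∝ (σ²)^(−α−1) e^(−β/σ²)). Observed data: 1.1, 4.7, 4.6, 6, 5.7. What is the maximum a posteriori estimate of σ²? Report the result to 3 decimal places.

Sum of squared deviations about the known mean: SS = (1.1−7)² + (4.7−7)² + (4.6−7)² + (6−7)² + (5.7−7)² = 48.55.
The Normal likelihood contributes (σ²)^(−n/2) exp(−SS/(2σ²)), so the posterior is Inverse-Gamma(α + n/2, β + SS/2) = Inverse-Gamma(6.4, 38.275).
The mode of Inverse-Gamma(a, b) is b/(a+1) = 38.275/7.4 ≈ 5.172.

σ̂²_MAP = 5.172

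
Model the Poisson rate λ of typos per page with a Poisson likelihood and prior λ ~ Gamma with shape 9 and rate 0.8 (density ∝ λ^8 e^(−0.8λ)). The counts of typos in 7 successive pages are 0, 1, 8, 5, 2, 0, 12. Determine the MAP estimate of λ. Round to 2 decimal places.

Σxᵢ = 0+1+8+5+2+0+12 = 28, with n = 7.
Posterior ∝ λ^8e^(−0.8λ) · λ^28e^(−7λ) = λ^36e^(−7.8λ), i.e. Gamma(shape=37, rate=7.8).
The mode of a Gamma(a, b) with a ≥ 1 (shape–rate) is (a−1)/b = 36/7.8 ≈ 4.62.

λ̂_MAP = 4.62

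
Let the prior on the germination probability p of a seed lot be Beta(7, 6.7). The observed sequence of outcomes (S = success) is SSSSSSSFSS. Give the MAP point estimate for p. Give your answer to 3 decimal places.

p̂_MAP = 0.691

Prior: Beta(7, 6.7).
Data: 9 successes in 10 trials (from the sequence). The binomial likelihood contributes p^9(1−p)^1, so the posterior is Beta(7+9, 6.7+1) = Beta(16, 7.7).
For Beta(a, b) with a, b > 1 the mode is (a−1)/(a+b−2) = 15/21.7 ≈ 0.691.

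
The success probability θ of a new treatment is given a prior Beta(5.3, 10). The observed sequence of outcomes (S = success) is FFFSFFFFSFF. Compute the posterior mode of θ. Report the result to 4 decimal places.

θ̂_MAP = 0.2593

Prior: Beta(5.3, 10).
Data: 2 successes in 11 trials (from the sequence). The binomial likelihood contributes θ^2(1−θ)^9, so the posterior is Beta(5.3+2, 10+9) = Beta(7.3, 19).
For Beta(a, b) with a, b > 1 the mode is (a−1)/(a+b−2) = 6.3/24.3 ≈ 0.2593.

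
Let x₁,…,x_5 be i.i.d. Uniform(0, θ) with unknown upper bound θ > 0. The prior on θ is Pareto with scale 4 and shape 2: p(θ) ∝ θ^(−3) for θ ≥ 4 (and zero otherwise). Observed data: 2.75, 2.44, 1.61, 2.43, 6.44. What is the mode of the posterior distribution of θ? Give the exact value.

The Uniform(0, θ) likelihood is θ^(−n) for θ ≥ max(xᵢ), zero otherwise. Here max(xᵢ) = 6.44.
Posterior ∝ θ^(−3) · θ^(−5) = θ^(−8) on θ ≥ max(4, 6.44) = 6.44.
This density is strictly decreasing in θ, so the posterior mode lies at the lower boundary of the support.

θ̂_MAP = 6.44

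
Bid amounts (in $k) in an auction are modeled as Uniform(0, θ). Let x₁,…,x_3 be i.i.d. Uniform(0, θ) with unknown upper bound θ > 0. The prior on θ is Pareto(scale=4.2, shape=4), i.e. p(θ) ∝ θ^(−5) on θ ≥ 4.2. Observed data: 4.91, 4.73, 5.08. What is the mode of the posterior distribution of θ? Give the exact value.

θ̂_MAP = 5.08

The Uniform(0, θ) likelihood is θ^(−n) for θ ≥ max(xᵢ), zero otherwise. Here max(xᵢ) = 5.08.
Posterior ∝ θ^(−5) · θ^(−3) = θ^(−8) on θ ≥ max(4.2, 5.08) = 5.08.
This density is strictly decreasing in θ, so the posterior mode lies at the lower boundary of the support.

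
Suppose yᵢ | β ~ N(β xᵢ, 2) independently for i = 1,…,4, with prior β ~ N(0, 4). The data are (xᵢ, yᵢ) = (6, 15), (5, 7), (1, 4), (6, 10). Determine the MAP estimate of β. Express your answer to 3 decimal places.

log p(β | y) = −Σ(yᵢ − βxᵢ)²/(2·2) − β²/(2·4) + const.
Setting the derivative to zero: Σxᵢ(yᵢ − βxᵢ)/2 − β/4 = 0, so β = Σxᵢyᵢ / (Σxᵢ² + σ²/τ²).
Σxᵢyᵢ = 6·15 + 5·7 + 1·4 + 6·10 = 189; Σxᵢ² = 98; σ²/τ² = 0.5.
β̂_MAP = 189 / (98 + 0.5) = 189/98.5 ≈ 1.919.

β̂_MAP = 1.919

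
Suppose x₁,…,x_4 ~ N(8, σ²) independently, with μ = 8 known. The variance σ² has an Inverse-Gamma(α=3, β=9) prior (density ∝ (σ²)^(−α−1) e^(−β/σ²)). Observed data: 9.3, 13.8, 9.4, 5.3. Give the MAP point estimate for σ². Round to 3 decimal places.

Sum of squared deviations about the known mean: SS = (9.3−8)² + (13.8−8)² + (9.4−8)² + (5.3−8)² = 44.58.
The Normal likelihood contributes (σ²)^(−n/2) exp(−SS/(2σ²)), so the posterior is Inverse-Gamma(α + n/2, β + SS/2) = Inverse-Gamma(5, 31.29).
The mode of Inverse-Gamma(a, b) is b/(a+1) = 31.29/6 ≈ 5.215.

σ̂²_MAP = 5.215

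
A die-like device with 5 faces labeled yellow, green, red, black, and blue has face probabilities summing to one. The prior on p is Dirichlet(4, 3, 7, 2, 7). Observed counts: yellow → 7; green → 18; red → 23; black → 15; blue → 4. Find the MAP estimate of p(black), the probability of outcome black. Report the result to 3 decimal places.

MAP estimate of p(black) = 0.188

The posterior is Dirichlet(αᵢ + nᵢ) = Dirichlet(11, 21, 30, 17, 11).
For a Dirichlet(a₁,…,a_K) with all aᵢ > 1, the mode has j-th component (aⱼ − 1)/(Σaᵢ − K).
Here Σaᵢ = 90 and K = 5, so p(black) = (17 − 1)/(90 − 5) = 16/85 ≈ 0.188.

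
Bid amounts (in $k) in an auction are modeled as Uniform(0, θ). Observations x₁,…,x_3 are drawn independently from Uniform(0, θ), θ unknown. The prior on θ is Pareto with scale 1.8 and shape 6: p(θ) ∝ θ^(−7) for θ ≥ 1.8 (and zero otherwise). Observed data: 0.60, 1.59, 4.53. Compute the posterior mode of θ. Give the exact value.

θ̂_MAP = 4.53

The Uniform(0, θ) likelihood is θ^(−n) for θ ≥ max(xᵢ), zero otherwise. Here max(xᵢ) = 4.53.
Posterior ∝ θ^(−7) · θ^(−3) = θ^(−10) on θ ≥ max(1.8, 4.53) = 4.53.
This density is strictly decreasing in θ, so the posterior mode lies at the lower boundary of the support.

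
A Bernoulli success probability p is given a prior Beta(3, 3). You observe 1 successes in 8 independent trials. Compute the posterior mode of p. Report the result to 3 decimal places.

Prior: Beta(3, 3).
Data: 1 success in 8 trials. The binomial likelihood contributes p(1−p)^7, so the posterior is Beta(3+1, 3+7) = Beta(4, 10).
For Beta(a, b) with a, b > 1 the mode is (a−1)/(a+b−2) = 3/12 ≈ 0.250.

p̂_MAP = 0.250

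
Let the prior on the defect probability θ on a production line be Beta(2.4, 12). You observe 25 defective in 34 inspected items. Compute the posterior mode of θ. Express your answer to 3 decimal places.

Prior: Beta(2.4, 12).
Data: 25 successes in 34 trials. The binomial likelihood contributes θ^25(1−θ)^9, so the posterior is Beta(2.4+25, 12+9) = Beta(27.4, 21).
For Beta(a, b) with a, b > 1 the mode is (a−1)/(a+b−2) = 26.4/46.4 ≈ 0.569.

θ̂_MAP = 0.569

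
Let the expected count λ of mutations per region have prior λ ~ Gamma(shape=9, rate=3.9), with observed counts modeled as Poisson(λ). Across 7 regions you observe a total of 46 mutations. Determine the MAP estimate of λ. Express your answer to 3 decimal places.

Σxᵢ = 46, n = 7.
Posterior ∝ λ^8e^(−3.9λ) · λ^46e^(−7λ) = λ^54e^(−10.9λ), i.e. Gamma(shape=55, rate=10.9).
The mode of a Gamma(a, b) with a ≥ 1 (shape–rate) is (a−1)/b = 54/10.9 ≈ 4.954.

λ̂_MAP = 4.954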